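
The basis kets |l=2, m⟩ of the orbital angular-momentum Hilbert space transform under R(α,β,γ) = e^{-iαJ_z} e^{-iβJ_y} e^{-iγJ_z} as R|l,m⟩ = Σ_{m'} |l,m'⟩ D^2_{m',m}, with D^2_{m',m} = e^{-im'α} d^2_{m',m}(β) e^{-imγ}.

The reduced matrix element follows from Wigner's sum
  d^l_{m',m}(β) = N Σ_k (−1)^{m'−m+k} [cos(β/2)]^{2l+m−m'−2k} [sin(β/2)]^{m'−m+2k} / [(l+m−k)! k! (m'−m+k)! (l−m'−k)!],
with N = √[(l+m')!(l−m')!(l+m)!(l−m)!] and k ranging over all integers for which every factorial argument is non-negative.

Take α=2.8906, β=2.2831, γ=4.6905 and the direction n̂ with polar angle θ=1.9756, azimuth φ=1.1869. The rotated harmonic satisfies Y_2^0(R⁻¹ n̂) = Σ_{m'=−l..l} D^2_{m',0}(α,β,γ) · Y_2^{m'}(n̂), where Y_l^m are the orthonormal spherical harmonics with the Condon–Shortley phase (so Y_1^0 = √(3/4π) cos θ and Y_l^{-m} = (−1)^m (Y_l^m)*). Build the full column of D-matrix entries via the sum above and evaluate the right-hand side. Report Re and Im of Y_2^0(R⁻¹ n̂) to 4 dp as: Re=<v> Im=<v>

Re=-0.2896 Im=0.0000

Need the full column D^2_{m',0} for m'=−2..2 at α=2.8906, β=2.2831, γ=4.6905.
cos(β/2)=0.416186, sin(β/2)=0.909280
d^2_{-2,0}: single k=2 term ⇒ +0.350788;  D = +0.307511-0.168788i
d^2_{-1,0}: k∈[1..2] ⇒ +0.160559 -0.766399 = -0.605841;  D = +0.586857-0.150470i
d^2_{0,0}: k∈[0..2] ⇒ +0.030002 -0.572834 +0.683581 = +0.140748;  D = +0.140748+0.000000i
d^2_{1,0}: k∈[0..1] ⇒ -0.160559 +0.766399 = +0.605841;  D = -0.586857-0.150470i
d^2_{2,0}: single k=0 term ⇒ +0.350788;  D = +0.307511+0.168788i
Y_2^{m'}(θ=1.9756,φ=1.1869) and Σ D·Y over m':
  (+0.3075-0.1688i)·(-0.2348-0.2267i)  (+0.5869-0.1505i)·(-0.1047+0.2593i)  (+0.1407+0.0000i)·(-0.1686+0.0000i)  (-0.5869-0.1505i)·(+0.1047+0.2593i)  (+0.3075+0.1688i)·(-0.2348+0.2267i)
Y_2^0(R⁻¹ n̂) = -0.289564+0.000000i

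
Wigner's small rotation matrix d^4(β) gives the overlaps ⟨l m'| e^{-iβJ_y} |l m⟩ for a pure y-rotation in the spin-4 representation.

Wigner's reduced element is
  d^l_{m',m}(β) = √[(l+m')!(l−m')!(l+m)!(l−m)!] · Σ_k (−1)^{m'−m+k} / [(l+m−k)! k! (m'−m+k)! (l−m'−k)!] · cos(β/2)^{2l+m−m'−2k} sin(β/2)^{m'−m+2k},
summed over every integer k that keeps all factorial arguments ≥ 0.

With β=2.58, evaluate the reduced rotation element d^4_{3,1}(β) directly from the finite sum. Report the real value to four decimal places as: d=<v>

d^4_{3,1}(β=2.58) via Wigner's sum:
c=cos(2.58/2)=0.277121, s=sin(2.58/2)=0.960835; N=√[5040·1·120·6]=1904.940944
k∈{0,1} keeps every argument non-negative
  k=0: (−1)^2·1904.9409/(240)·0.2771^6·0.9608^2 = +0.003319
  k=1: (−1)^3·1904.9409/(144)·0.2771^4·0.9608^4 = -0.066495
d^4_{3,1}(2.58) = +0.003319 -0.066495 = -0.063177

d=-0.0632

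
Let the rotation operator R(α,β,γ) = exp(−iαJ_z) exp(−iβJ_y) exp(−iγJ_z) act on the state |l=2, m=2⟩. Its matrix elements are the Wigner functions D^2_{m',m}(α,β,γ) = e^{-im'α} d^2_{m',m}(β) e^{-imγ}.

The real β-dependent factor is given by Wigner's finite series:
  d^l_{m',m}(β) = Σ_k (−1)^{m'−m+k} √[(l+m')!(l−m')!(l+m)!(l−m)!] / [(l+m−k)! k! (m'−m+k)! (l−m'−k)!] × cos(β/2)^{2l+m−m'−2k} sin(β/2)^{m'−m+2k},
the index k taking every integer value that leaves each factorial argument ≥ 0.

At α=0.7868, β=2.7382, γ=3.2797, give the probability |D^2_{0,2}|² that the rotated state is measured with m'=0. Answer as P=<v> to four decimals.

Split into d^2_{0,2}(β=2.7382) × two z-phases.
Half-angle: c=0.200332, s=0.979728. N=√(2·2·24·1)=9.797959
Admissible k: 2..2 (factorial args all ≥0)
  k=2: (−1)^0·9.7980/(4)·0.2003^2·0.9797^2 = +0.094359
d^2_{0,2}(2.7382) = +0.094359
|D^2_{0,2}|² = |d^2_{0,2}(β)|² = (+0.094359)² = 0.008904 (the z-rotation phases have unit modulus)

P=0.0089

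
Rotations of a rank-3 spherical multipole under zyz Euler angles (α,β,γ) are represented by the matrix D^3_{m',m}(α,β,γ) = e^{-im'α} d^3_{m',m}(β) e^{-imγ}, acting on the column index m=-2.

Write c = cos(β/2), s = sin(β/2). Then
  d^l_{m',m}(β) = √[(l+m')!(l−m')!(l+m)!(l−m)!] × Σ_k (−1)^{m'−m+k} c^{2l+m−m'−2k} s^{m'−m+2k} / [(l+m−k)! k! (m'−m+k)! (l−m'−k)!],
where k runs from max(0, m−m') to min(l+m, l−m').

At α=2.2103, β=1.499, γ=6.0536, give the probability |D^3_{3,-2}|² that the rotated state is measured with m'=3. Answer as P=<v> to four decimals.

P=0.0692

Split into d^3_{3,-2}(β=1.499) × two z-phases.
With c≡cos(β/2)=0.732030 and s≡sin(β/2)=0.681273, N=[720·1·1·120]^{1/2}=293.938769
k: max(0,(-2)−(3))=0 … min(3+(-2),3−(3))=0
  k=0: (−1)^5·293.9388/(120)·0.7320^1·0.6813^5 = -0.263154
d^3_{3,-2}(1.499) = -0.263154
|D^3_{3,-2}|² = |d^3_{3,-2}(β)|² = (-0.263154)² = 0.069250 (the z-rotation phases have unit modulus)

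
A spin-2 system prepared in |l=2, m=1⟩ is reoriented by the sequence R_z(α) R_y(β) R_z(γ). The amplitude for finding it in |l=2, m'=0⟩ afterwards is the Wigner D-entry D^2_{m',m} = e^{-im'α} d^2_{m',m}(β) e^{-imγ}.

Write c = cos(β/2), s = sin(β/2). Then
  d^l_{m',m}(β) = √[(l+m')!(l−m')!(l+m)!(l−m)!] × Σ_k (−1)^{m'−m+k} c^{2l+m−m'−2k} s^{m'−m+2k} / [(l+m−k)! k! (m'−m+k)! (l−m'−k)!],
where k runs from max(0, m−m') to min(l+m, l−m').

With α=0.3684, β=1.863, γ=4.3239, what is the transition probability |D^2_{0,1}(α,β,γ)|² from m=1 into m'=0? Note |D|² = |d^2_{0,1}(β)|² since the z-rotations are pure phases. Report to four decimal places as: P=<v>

P=0.1141

First d^2_{0,1}(β=1.863), then the phase factors e^{-i(0)α} and e^{-i(1)γ}:
Half-angle: c=0.596631, s=0.802516. N=√(2·2·6·1)=4.898979
Admissible k: 1..2 (factorial args all ≥0)
  k=1: (−1)^0·4.8990/(2)·0.5966^3·0.8025^1 = +0.417490
  k=2: (−1)^1·4.8990/(2)·0.5966^1·0.8025^3 = -0.755339
d^2_{0,1}(1.863) = +0.417490 -0.755339 = -0.337849
|D^2_{0,1}|² = |d^2_{0,1}(β)|² = (-0.337849)² = 0.114142 (the z-rotation phases have unit modulus)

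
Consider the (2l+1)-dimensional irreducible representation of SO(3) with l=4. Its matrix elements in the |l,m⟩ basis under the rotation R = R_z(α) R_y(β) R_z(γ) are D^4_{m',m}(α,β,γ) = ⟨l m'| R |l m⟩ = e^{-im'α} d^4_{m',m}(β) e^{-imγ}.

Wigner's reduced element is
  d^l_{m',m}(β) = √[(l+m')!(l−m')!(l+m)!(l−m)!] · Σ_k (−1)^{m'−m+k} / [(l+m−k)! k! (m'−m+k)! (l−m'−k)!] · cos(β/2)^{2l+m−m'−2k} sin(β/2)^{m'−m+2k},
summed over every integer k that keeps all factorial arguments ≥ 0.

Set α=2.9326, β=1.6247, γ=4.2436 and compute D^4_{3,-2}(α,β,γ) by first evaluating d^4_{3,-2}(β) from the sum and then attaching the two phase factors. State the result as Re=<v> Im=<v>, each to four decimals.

Split into d^4_{3,-2}(β=1.6247) × two z-phases.
With c≡cos(β/2)=0.687794 and s≡sin(β/2)=0.725905, N=[5040·1·2·720]^{1/2}=2693.993318
k∈{0,1} keeps every argument non-negative
  k=0: (−1)^5·2693.9933/(240)·0.6878^3·0.7259^5 = -0.736142
  k=1: (−1)^6·2693.9933/(720)·0.6878^1·0.7259^7 = +0.273327
d^4_{3,-2}(1.6247) = -0.736142 +0.273327 = -0.462815
Attach z-rotation phases: D = e^{-i(3)(2.9326)}·(-0.462815)·e^{-i(-2)(4.2436)} = -0.440669+0.141450i

Re=-0.4407 Im=0.1415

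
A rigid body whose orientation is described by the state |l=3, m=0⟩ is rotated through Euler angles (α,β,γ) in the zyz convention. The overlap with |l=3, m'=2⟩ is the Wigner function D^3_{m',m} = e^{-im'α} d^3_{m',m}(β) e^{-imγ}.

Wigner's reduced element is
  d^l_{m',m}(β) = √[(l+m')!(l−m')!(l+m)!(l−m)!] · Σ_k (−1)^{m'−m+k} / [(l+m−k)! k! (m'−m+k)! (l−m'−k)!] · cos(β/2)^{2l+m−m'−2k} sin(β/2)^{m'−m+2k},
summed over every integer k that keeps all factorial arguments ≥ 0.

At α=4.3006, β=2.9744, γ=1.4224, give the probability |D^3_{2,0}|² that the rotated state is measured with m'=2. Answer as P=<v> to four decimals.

D^3_{2,0}(4.3006,2.9744,1.4224) = e^{-i·2·4.3006}·d^3_{2,0}(2.9744)·e^{-i·0·1.4224}. Compute d first:
With c≡cos(β/2)=0.083499 and s≡sin(β/2)=0.996508, N=[120·1·6·6]^{1/2}=65.726707
Admissible k: 0..1 (factorial args all ≥0)
  k=0: (−1)^2·65.7267/(12)·0.0835^4·0.9965^2 = +0.000264
  k=1: (−1)^3·65.7267/(12)·0.0835^2·0.9965^4 = -0.037657
d^3_{2,0}(2.9744) = +0.000264 -0.037657 = -0.037393
|D^3_{2,0}|² = |d^3_{2,0}(β)|² = (-0.037393)² = 0.001398 (the z-rotation phases have unit modulus)

P=0.0014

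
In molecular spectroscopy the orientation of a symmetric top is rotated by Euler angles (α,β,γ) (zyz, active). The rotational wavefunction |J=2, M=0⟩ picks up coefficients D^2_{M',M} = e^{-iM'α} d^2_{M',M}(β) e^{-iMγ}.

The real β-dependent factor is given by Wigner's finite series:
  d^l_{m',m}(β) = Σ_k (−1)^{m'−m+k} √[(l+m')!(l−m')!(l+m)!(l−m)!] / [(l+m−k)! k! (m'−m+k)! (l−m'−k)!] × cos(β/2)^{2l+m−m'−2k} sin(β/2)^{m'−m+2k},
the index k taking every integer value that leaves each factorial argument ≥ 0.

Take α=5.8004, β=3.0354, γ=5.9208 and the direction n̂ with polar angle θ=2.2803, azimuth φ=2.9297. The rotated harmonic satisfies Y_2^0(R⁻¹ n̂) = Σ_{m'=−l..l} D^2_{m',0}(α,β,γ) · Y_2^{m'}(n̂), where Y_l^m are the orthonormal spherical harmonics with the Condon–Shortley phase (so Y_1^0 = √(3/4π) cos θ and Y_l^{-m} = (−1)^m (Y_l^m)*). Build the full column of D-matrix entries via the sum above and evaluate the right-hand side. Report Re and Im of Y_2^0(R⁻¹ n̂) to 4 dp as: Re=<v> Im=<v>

Re=-0.0077 Im=0.0000

Need the full column D^2_{m',0} for m'=−2..2 at α=5.8004, β=3.0354, γ=5.9208.
cos(β/2)=0.053071, sin(β/2)=0.998591
d^2_{-2,0}: single k=2 term ⇒ +0.006880;  D = +0.003914-0.005658i
d^2_{-1,0}: k∈[1..2] ⇒ +0.000366 -0.129449 = -0.129083;  D = -0.114330+0.059927i
d^2_{0,0}: k∈[0..2] ⇒ +0.000008 -0.011235 +0.994375 = +0.983148;  D = +0.983148+0.000000i
d^2_{1,0}: k∈[0..1] ⇒ -0.000366 +0.129449 = +0.129083;  D = +0.114330+0.059927i
d^2_{2,0}: single k=0 term ⇒ +0.006880;  D = +0.003914+0.005658i
Y_2^{m'}(θ=2.2803,φ=2.9297) and Σ D·Y over m':
  (+0.0039-0.0057i)·(+0.2027+0.0914i)  (-0.1143+0.0599i)·(+0.3733+0.0803i)  (+0.9831+0.0000i)·(+0.0862+0.0000i)  (+0.1143+0.0599i)·(-0.3733+0.0803i)  (+0.0039+0.0057i)·(+0.2027-0.0914i)
Y_2^0(R⁻¹ n̂) = -0.007651+0.000000i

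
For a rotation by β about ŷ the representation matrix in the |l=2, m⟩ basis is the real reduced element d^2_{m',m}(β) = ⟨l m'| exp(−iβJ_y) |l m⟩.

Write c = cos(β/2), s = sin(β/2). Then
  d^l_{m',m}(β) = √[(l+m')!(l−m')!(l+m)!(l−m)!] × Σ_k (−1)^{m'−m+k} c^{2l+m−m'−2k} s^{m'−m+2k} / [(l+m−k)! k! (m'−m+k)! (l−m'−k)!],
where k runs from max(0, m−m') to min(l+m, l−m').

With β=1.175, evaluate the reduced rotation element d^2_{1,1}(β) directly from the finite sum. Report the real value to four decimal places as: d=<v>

d^2_{1,1}(β=1.175) via Wigner's sum:
c=cos(1.175/2)=0.832329, s=sin(1.175/2)=0.554282; N=√[6·1·6·1]=6.000000
k∈{0,1} keeps every argument non-negative
  k=0: (−1)^0·6.0000/(6)·0.8323^4·0.5543^0 = +0.479932
  k=1: (−1)^1·6.0000/(2)·0.8323^2·0.5543^2 = -0.638517
d^2_{1,1}(1.175) = +0.479932 -0.638517 = -0.158585

d=-0.1586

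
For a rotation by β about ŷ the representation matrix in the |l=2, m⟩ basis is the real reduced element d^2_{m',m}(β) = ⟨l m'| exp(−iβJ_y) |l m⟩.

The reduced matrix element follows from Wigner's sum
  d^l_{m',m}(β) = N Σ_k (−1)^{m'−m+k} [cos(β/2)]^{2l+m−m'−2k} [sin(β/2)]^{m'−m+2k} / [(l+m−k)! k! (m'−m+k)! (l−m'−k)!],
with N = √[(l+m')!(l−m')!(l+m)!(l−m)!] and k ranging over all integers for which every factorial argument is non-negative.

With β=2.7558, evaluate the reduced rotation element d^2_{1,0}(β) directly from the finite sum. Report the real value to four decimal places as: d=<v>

d^2_{1,0}(β=2.7558) via Wigner's sum:
Half-angle: c=0.191702, s=0.981453. N=√(6·1·2·2)=4.898979
k∈{0,1} keeps every argument non-negative
  k=0: (−1)^1·4.8990/(2)·0.1917^3·0.9815^1 = -0.016937
  k=1: (−1)^2·4.8990/(2)·0.1917^1·0.9815^3 = +0.443927
d^2_{1,0}(2.7558) = -0.016937 +0.443927 = +0.426990

d=0.4270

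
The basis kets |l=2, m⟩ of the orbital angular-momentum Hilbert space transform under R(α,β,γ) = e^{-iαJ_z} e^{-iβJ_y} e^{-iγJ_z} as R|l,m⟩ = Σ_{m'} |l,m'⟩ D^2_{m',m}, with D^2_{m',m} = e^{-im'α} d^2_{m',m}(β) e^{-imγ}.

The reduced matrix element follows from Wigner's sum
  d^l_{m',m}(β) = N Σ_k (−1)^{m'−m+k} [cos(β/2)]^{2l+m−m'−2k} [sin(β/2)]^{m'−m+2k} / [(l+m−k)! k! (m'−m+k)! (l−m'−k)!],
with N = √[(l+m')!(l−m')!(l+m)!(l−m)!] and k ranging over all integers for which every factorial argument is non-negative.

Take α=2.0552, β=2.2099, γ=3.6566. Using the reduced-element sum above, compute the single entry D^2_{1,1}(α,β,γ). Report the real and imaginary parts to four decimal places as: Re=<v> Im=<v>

First d^2_{1,1}(β=2.2099), then the phase factors e^{-i(1)α} and e^{-i(1)γ}:
Half-angle: c=0.449179, s=0.893442. N=√(6·1·6·1)=6.000000
The bounds max(0,m−m')=0 and min(l+m,l−m')=1 give 2 terms
  k=0: (−1)^0·6.0000/(6)·0.4492^4·0.8934^0 = +0.040708
  k=1: (−1)^1·6.0000/(2)·0.4492^2·0.8934^2 = -0.483162
d^2_{1,1}(2.2099) = +0.040708 -0.483162 = -0.442454
Phases: e^{-i·(1)·2.0552}=-0.465681-0.884953i, e^{-i·(1)·3.6566}=-0.870289+0.492541i ⇒ D=-0.372172-0.239278i

Re=-0.3722 Im=-0.2393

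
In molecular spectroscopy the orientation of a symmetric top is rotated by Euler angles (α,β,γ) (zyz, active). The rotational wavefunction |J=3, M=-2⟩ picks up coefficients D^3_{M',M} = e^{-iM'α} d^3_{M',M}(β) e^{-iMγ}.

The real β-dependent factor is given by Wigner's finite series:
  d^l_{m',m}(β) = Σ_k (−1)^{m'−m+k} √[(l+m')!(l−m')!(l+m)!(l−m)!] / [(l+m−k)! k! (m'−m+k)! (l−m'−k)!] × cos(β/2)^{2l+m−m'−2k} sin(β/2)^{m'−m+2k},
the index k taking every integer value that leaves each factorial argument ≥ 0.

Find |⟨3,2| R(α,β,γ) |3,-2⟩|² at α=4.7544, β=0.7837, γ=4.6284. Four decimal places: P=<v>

P=0.0077

Split into d^3_{2,-2}(β=0.7837) × two z-phases.
c=cos(0.7837/2)=0.924204, s=sin(0.7837/2)=0.381899; N=√[120·1·1·120]=120.000000
k∈{0,1} keeps every argument non-negative
  k=0: (−1)^4·120.0000/(24)·0.9242^2·0.3819^4 = +0.090845
  k=1: (−1)^5·120.0000/(120)·0.9242^0·0.3819^6 = -0.003102
d^3_{2,-2}(0.7837) = +0.090845 -0.003102 = +0.087742
|D^3_{2,-2}|² = |d^3_{2,-2}(β)|² = (+0.087742)² = 0.007699 (the z-rotation phases have unit modulus)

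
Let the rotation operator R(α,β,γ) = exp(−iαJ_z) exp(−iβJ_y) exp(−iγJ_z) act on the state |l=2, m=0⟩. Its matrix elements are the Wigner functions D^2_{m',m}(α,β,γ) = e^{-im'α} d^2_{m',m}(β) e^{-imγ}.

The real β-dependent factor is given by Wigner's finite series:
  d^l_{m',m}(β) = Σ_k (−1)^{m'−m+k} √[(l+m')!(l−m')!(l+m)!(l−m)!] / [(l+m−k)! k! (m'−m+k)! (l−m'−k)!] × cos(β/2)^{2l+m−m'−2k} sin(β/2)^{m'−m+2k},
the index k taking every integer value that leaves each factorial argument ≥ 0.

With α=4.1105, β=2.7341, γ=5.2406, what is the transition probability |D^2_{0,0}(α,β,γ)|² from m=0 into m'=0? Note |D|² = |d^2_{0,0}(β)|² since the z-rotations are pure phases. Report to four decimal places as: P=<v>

P=0.5843

Split into d^2_{0,0}(β=2.7341) × two z-phases.
With c≡cos(β/2)=0.202340 and s≡sin(β/2)=0.979315, N=[2·2·2·2]^{1/2}=4.000000
k: max(0,(0)−(0))=0 … min(2+(0),2−(0))=2
  k=0: (−1)^0·4.0000/(4)·0.2023^4·0.9793^0 = +0.001676
  k=1: (−1)^1·4.0000/(1)·0.2023^2·0.9793^2 = -0.157060
  k=2: (−1)^2·4.0000/(4)·0.2023^0·0.9793^4 = +0.919794
d^2_{0,0}(2.7341) = +0.001676 -0.157060 +0.919794 = +0.764409
|D^2_{0,0}|² = |d^2_{0,0}(β)|² = (+0.764409)² = 0.584322 (the z-rotation phases have unit modulus)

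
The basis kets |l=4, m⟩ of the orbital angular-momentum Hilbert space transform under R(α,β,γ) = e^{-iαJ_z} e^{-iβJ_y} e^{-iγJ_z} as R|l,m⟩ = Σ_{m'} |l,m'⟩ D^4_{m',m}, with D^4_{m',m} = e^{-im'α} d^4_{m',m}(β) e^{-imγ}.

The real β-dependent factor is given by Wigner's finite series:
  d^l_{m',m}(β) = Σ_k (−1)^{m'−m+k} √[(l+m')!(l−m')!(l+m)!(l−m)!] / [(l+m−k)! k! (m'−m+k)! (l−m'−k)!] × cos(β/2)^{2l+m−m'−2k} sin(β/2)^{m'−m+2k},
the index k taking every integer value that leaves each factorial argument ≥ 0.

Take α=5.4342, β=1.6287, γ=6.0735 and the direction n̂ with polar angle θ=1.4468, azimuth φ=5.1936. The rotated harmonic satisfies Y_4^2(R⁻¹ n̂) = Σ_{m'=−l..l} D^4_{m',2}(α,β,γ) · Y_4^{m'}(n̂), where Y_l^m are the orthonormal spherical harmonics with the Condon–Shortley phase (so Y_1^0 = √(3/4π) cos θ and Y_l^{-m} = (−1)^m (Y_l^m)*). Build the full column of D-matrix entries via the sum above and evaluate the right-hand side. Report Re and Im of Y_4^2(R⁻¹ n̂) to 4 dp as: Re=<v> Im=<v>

Need the full column D^4_{m',2} for m'=−4..4 at α=5.4342, β=1.6287, γ=6.0735.
cos(β/2)=0.686341, sin(β/2)=0.727280
d^4_{-4,2}: single k=6 term ⇒ +0.368865;  D = -0.363854-0.060595i
d^4_{-3,2}: k∈[5..6] ⇒ +0.738436 -0.276385 = +0.462051;  D = -0.244177-0.392261i
d^4_{-2,2}: k∈[4..6] ⇒ +0.931231 -0.836508 +0.078273 = +0.172996;  D = +0.049833-0.165663i
d^4_{-1,2}: k∈[3..5] ⇒ +0.828552 -1.395512 +0.313391 = -0.253569;  D = -0.230527+0.105617i
d^4_{0,2}: k∈[2..4] ⇒ +0.524523 -1.570566 +0.661318 = -0.384725;  D = -0.351387-0.156655i
d^4_{1,2}: k∈[1..3] ⇒ +0.221370 -1.242828 +0.930342 = -0.091117;  D = -0.027139-0.086981i
d^4_{2,2}: k∈[0..2] ⇒ +0.049240 -0.663475 +0.931231 = +0.316996;  D = -0.164755+0.270818i
d^4_{3,2}: k∈[0..1] ⇒ -0.195230 +0.657643 = +0.462413;  D = -0.455329+0.080631i
d^4_{4,2}: single k=0 term ⇒ +0.292565;  D = -0.228642-0.182530i
Y_4^{m'}(θ=1.4468,φ=5.1936) and Σ D·Y over m':
  (-0.3639-0.0606i)·(-0.1488-0.4025i)  (-0.2442-0.3923i)·(-0.1500-0.0192i)  (+0.0498-0.1657i)·(+0.1681-0.2414i)  (-0.2305+0.1056i)·(-0.0777-0.1489i)  (-0.3514-0.1567i)·(+0.2697+0.0000i)  (-0.0271-0.0870i)·(+0.0777-0.1489i)  (-0.1648+0.2708i)·(+0.1681+0.2414i)  (-0.4553+0.0806i)·(+0.1500-0.0192i)  (-0.2286-0.1825i)·(-0.1488+0.4025i)
Y_4^2(R⁻¹ n̂) = -0.101283+0.121994i

Re=-0.1013 Im=0.1220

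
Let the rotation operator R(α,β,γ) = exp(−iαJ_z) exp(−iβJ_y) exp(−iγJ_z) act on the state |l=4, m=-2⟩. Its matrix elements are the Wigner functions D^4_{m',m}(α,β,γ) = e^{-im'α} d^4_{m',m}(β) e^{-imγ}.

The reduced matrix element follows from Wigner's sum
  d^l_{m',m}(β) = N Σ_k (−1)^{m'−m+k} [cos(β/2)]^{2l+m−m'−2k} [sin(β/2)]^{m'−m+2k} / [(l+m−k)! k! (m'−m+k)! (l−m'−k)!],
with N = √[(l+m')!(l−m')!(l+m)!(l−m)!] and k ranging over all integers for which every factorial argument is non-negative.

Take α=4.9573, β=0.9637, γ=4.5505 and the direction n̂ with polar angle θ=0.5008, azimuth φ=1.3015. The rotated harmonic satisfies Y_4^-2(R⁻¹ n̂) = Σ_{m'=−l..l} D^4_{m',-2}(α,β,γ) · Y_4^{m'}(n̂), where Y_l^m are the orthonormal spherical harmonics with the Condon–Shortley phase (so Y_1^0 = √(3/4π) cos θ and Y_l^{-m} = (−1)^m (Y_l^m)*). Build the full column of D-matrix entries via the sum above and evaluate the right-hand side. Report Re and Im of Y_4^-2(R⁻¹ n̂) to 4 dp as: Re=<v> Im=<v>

Re=0.2665 Im=0.0428

Need the full column D^4_{m',-2} for m'=−4..4 at α=4.9573, β=0.9637, γ=4.5505.
cos(β/2)=0.886139, sin(β/2)=0.463419
d^4_{-4,-2}: single k=2 term ⇒ +0.550223;  D = -0.436063-0.335551i
d^4_{-3,-2}: k∈[1..2] ⇒ +0.743963 -0.610404 = +0.133559;  D = +0.053355-0.122439i
d^4_{-2,-2}: k∈[0..2] ⇒ +0.380203 -1.247788 +0.426575 = -0.441011;  D = -0.434945-0.072891i
d^4_{-1,-2}: k∈[0..2] ⇒ -0.843575 +1.153555 -0.210325 = +0.099654;  D = +0.007851+0.099345i
d^4_{0,-2}: k∈[0..2] ⇒ +0.986463 -0.719439 +0.073785 = +0.340809;  D = -0.323101+0.108429i
d^4_{1,-2}: k∈[0..2] ⇒ -0.769036 +0.315488 -0.017257 = -0.470805;  D = +0.253542+0.396704i
d^4_{2,-2}: k∈[0..2] ⇒ +0.426575 -0.093332 +0.002127 = +0.335370;  D = +0.230361-0.243735i
d^4_{3,-2}: k∈[0..1] ⇒ -0.166940 +0.015219 = -0.151722;  D = -0.132245-0.074369i
d^4_{4,-2}: single k=0 term ⇒ +0.041155;  D = -0.010873+0.039693i
Y_4^{m'}(θ=0.5008,φ=1.3015) and Σ D·Y over m':
  (-0.4361-0.3356i)·(+0.0111+0.0207i)  (+0.0534-0.1224i)·(-0.0878+0.0840i)  (-0.4349-0.0729i)·(-0.2904-0.1735i)  (+0.0079+0.0993i)·(+0.1265-0.4583i)  (-0.3231+0.1084i)·(+0.0676+0.0000i)  (+0.2535+0.3967i)·(-0.1265-0.4583i)  (+0.2304-0.2437i)·(-0.2904+0.1735i)  (-0.1322-0.0744i)·(+0.0878+0.0840i)  (-0.0109+0.0397i)·(+0.0111-0.0207i)
Y_4^-2(R⁻¹ n̂) = +0.266498+0.042771i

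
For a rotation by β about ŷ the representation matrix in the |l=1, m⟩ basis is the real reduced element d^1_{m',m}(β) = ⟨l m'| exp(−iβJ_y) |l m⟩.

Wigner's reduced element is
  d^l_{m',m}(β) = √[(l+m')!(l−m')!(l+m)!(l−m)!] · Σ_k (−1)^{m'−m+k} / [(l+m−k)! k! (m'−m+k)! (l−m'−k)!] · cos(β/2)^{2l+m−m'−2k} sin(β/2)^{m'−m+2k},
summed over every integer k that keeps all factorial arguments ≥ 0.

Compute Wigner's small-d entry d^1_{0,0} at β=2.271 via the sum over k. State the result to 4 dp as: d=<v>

d^1_{0,0}(β=2.271) via Wigner's sum:
With c≡cos(β/2)=0.421679 and s≡sin(β/2)=0.906745, N=[1·1·1·1]^{1/2}=1.000000
The bounds max(0,m−m')=0 and min(l+m,l−m')=1 give 2 terms
  k=0: (−1)^0·1.0000/(1)·0.4217^2·0.9067^0 = +0.177813
  k=1: (−1)^1·1.0000/(1)·0.4217^0·0.9067^2 = -0.822187
d^1_{0,0}(2.271) = +0.177813 -0.822187 = -0.644373

d=-0.6444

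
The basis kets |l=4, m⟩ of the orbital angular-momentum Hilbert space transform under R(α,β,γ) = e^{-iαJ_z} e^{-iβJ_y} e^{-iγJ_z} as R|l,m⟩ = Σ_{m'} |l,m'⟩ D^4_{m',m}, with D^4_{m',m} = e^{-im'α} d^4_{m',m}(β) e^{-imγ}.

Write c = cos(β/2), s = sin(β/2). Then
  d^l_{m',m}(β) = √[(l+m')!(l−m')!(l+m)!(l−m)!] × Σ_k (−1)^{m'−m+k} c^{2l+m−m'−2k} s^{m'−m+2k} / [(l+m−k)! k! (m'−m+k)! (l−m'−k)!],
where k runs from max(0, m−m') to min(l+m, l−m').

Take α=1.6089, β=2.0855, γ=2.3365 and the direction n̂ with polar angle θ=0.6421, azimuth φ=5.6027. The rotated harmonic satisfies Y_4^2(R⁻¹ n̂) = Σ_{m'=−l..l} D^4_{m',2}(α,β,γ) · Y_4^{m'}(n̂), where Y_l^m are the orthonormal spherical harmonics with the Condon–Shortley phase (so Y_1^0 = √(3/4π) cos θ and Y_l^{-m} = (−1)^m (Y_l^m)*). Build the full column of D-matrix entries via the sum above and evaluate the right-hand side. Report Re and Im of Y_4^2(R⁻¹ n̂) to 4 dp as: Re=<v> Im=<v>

Re=-0.4273 Im=0.0299

Need the full column D^4_{m',2} for m'=−4..4 at α=1.6089, β=2.0855, γ=2.3365.
cos(β/2)=0.503847, sin(β/2)=0.863793
d^4_{-4,2}: single k=6 term ⇒ +0.558000;  D = -0.106371+0.547767i
d^4_{-3,2}: k∈[5..6] ⇒ +0.690445 -0.676442 = +0.014003;  D = +0.013838+0.002144i
d^4_{-2,2}: k∈[4..6] ⇒ +0.538175 -1.265425 +0.309940 = -0.417310;  D = -0.048132+0.414524i
d^4_{-1,2}: k∈[3..5] ⇒ +0.295962 -1.304819 +0.767013 = -0.241843;  D = +0.241118+0.018722i
d^4_{0,2}: k∈[2..4] ⇒ +0.115806 -0.907659 +1.000406 = +0.208554;  D = -0.008213+0.208392i
d^4_{1,2}: k∈[1..3] ⇒ +0.030209 -0.443943 +0.869879 = +0.456145;  D = +0.456144+0.000586i
d^4_{2,2}: k∈[0..2] ⇒ +0.004153 -0.146484 +0.538175 = +0.395844;  D = -0.014571-0.395576i
d^4_{3,2}: k∈[0..1] ⇒ -0.026642 +0.234913 = +0.208271;  D = -0.207687+0.015589i
d^4_{4,2}: single k=0 term ⇒ +0.064594;  D = +0.007285+0.064181i
Y_4^{m'}(θ=0.6421,φ=5.6027) and Σ D·Y over m':
  (-0.1064+0.5478i)·(-0.0520+0.0232i)  (+0.0138+0.0021i)·(-0.0976+0.1919i)  (-0.0481+0.4145i)·(+0.0872+0.4095i)  (+0.2411+0.0187i)·(+0.2627+0.2126i)  (-0.0082+0.2084i)·(-0.1951+0.0000i)  (+0.4561+0.0006i)·(-0.2627+0.2126i)  (-0.0146-0.3956i)·(+0.0872-0.4095i)  (-0.2077+0.0156i)·(+0.0976+0.1919i)  (+0.0073+0.0642i)·(-0.0520-0.0232i)
Y_4^2(R⁻¹ n̂) = -0.427263+0.029942i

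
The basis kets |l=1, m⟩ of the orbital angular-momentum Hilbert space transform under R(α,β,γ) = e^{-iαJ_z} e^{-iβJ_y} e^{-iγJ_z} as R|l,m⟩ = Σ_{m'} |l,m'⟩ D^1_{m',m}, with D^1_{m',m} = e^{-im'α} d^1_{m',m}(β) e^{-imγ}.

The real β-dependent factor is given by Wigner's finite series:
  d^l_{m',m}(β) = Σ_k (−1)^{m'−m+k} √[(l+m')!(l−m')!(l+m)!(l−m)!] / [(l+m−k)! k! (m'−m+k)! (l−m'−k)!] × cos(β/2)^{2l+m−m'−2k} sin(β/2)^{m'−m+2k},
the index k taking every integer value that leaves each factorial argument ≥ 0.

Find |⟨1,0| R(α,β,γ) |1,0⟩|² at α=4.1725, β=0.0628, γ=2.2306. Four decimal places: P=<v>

P=0.9961

First d^1_{0,0}(β=0.0628), then the phase factors e^{-i(0)α} and e^{-i(0)γ}:
With c≡cos(β/2)=0.999507 and s≡sin(β/2)=0.031395, N=[1·1·1·1]^{1/2}=1.000000
k∈{0,1} keeps every argument non-negative
  k=0: (−1)^0·1.0000/(1)·0.9995^2·0.0314^0 = +0.999014
  k=1: (−1)^1·1.0000/(1)·0.9995^0·0.0314^2 = -0.000986
d^1_{0,0}(0.0628) = +0.999014 -0.000986 = +0.998029
|D^1_{0,0}|² = |d^1_{0,0}(β)|² = (+0.998029)² = 0.996061 (the z-rotation phases have unit modulus)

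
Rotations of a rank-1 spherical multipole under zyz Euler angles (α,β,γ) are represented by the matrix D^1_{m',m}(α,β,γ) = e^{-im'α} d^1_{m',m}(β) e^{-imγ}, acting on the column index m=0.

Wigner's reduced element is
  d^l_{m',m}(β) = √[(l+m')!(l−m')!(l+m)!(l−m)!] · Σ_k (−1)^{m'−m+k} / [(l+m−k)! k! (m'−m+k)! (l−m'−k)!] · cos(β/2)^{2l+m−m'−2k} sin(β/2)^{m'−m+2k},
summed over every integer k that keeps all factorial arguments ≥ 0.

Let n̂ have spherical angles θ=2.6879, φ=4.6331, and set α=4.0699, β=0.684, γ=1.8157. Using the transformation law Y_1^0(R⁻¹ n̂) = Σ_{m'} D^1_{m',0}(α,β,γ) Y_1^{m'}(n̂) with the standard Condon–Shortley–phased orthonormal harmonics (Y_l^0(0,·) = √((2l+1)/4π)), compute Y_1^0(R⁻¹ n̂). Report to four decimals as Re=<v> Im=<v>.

Need the full column D^1_{m',0} for m'=−1..1 at α=4.0699, β=0.684, γ=1.8157.
cos(β/2)=0.942086, sin(β/2)=0.335372
d^1_{-1,0}: single k=1 term ⇒ +0.446820;  D = -0.267730-0.357727i
d^1_{0,0}: k∈[0..1] ⇒ +0.887526 -0.112474 = +0.775051;  D = +0.775051+0.000000i
d^1_{1,0}: single k=0 term ⇒ -0.446820;  D = +0.267730-0.357727i
Y_1^{m'}(θ=2.6879,φ=4.6331) and Σ D·Y over m':
  (-0.2677-0.3577i)·(-0.0120+0.1510i)  (+0.7751+0.0000i)·(-0.4392+0.0000i)  (+0.2677-0.3577i)·(+0.0120+0.1510i)
Y_1^0(R⁻¹ n̂) = -0.225962+0.000000i

Re=-0.2260 Im=0.0000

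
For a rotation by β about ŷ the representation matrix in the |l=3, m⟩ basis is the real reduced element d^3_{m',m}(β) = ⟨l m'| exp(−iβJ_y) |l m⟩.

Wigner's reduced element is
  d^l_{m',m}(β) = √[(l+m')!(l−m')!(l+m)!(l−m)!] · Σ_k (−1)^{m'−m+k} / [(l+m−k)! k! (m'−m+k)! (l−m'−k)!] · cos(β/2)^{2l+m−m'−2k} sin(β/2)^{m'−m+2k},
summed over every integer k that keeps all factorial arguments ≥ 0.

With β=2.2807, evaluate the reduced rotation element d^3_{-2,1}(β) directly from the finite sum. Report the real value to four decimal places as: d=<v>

d^3_{-2,1}(β=2.2807) via Wigner's sum:
Half-angle: c=0.417276, s=0.908780. N=√(1·120·24·2)=75.894664
The bounds max(0,m−m')=3 and min(l+m,l−m')=4 give 2 terms
  k=3: (−1)^0·75.8947/(12)·0.4173^3·0.9088^3 = +0.344887
  k=4: (−1)^1·75.8947/(24)·0.4173^1·0.9088^5 = -0.817931
d^3_{-2,1}(2.2807) = +0.344887 -0.817931 = -0.473044

d=-0.4730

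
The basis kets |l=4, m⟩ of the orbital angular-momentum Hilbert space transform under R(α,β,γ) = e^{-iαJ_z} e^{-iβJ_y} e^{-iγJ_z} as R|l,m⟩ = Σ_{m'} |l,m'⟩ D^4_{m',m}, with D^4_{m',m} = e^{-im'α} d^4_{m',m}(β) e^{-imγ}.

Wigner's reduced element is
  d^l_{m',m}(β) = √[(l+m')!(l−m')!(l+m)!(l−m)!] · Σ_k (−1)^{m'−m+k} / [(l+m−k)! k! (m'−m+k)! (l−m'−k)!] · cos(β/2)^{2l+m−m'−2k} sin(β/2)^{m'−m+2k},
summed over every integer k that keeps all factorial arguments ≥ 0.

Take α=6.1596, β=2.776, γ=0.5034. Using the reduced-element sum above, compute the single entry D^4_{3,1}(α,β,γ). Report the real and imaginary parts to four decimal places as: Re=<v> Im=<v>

Re=-0.0131 Im=0.0017

Split into d^4_{3,1}(β=2.776) × two z-phases.
With c≡cos(β/2)=0.181780 and s≡sin(β/2)=0.983339, N=[5040·1·120·6]^{1/2}=1904.940944
The bounds max(0,m−m')=0 and min(l+m,l−m')=1 give 2 terms
  k=0: (−1)^2·1904.9409/(240)·0.1818^6·0.9833^2 = +0.000277
  k=1: (−1)^3·1904.9409/(144)·0.1818^4·0.9833^4 = -0.013506
d^4_{3,1}(2.776) = +0.000277 -0.013506 = -0.013229
D = (+0.932054+0.362320i)·(-0.013229)·(+0.875947-0.482407i) = -0.013113+0.001750i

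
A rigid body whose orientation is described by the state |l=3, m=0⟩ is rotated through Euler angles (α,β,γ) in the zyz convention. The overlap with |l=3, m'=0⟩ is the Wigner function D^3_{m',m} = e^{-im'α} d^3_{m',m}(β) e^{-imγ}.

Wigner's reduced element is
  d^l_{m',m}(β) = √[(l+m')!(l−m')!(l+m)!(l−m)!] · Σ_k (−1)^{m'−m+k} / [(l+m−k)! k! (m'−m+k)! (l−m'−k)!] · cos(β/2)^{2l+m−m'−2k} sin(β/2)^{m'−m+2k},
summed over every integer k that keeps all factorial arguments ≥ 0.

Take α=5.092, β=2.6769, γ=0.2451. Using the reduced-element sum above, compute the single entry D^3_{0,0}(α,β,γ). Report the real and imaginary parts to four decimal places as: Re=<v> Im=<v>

Re=-0.4451 Im=0.0000

First d^3_{0,0}(β=2.6769), then the phase factors e^{-i(0)α} and e^{-i(0)γ}:
With c≡cos(β/2)=0.230261 and s≡sin(β/2)=0.973129, N=[6·6·6·6]^{1/2}=36.000000
k∈{0,1,2,3} keeps every argument non-negative
  k=0: (−1)^0·36.0000/(36)·0.2303^6·0.9731^0 = +0.000149
  k=1: (−1)^1·36.0000/(4)·0.2303^4·0.9731^2 = -0.023959
  k=2: (−1)^2·36.0000/(4)·0.2303^2·0.9731^4 = +0.427924
  k=3: (−1)^3·36.0000/(36)·0.2303^0·0.9731^6 = -0.849223
d^3_{0,0}(2.6769) = +0.000149 -0.023959 +0.427924 -0.849223 = -0.445110
Phases: e^{-i·(0)·5.092}=+1.000000+0.000000i, e^{-i·(0)·0.2451}=+1.000000+0.000000i ⇒ D=-0.445110+0.000000i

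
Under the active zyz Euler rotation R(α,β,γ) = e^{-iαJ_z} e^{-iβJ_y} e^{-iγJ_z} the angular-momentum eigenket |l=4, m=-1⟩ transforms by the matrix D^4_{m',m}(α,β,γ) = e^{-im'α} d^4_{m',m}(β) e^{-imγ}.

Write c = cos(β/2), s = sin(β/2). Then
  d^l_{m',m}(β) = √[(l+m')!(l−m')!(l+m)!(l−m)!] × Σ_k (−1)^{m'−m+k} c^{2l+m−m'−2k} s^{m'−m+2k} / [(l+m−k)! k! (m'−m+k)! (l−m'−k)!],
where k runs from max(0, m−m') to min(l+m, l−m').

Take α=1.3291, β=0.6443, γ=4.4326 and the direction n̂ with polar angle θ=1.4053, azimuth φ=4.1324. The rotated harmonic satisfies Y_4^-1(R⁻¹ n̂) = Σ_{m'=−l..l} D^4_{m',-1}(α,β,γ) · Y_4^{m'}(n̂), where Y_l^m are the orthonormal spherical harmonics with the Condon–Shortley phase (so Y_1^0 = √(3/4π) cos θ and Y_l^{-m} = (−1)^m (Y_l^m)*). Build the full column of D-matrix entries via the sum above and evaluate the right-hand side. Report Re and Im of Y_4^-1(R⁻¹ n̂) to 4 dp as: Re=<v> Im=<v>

Re=-0.0285 Im=0.3135

Need the full column D^4_{m',-1} for m'=−4..4 at α=1.3291, β=0.6443, γ=4.4326.
cos(β/2)=0.948557, sin(β/2)=0.316607
d^4_{-4,-1}: single k=3 term ⇒ +0.182377;  D = -0.172875-0.058100i
d^4_{-3,-1}: k∈[2..3] ⇒ +0.579550 -0.107610 = +0.471940;  D = -0.253050+0.398363i
d^4_{-2,-1}: k∈[1..3] ⇒ +0.928111 -0.516992 +0.038398 = +0.449517;  D = +0.310717+0.324840i
d^4_{-1,-1}: k∈[0..3] ⇒ +0.655401 -1.095246 +0.244037 -0.009062 = -0.204871;  D = -0.177640+0.102060i
d^4_{0,-1}: k∈[0..3] ⇒ -0.978315 +0.653948 -0.072855 +0.001353 = -0.395869;  D = +0.109320+0.380475i
d^4_{1,-1}: k∈[0..3] ⇒ +0.730164 -0.244037 +0.013594 -0.000101 = +0.499620;  D = -0.499258+0.019027i
d^4_{2,-1}: k∈[0..2] ⇒ -0.344661 +0.057597 -0.001283 = -0.288348;  D = +0.058304-0.282392i
d^4_{3,-1}: k∈[0..1] ⇒ +0.107610 -0.007193 = +0.100417;  D = +0.090624+0.043252i
d^4_{4,-1}: single k=0 term ⇒ -0.020318;  D = -0.012886+0.015709i
Y_4^{m'}(θ=1.4053,φ=4.1324) and Σ D·Y over m':
  (-0.1729-0.0581i)·(-0.2852+0.3067i)  (-0.2530+0.3984i)·(+0.1950+0.0333i)  (+0.3107+0.3248i)·(+0.1053+0.2417i)  (-0.1776+0.1021i)·(+0.1184-0.1807i)  (+0.1093+0.3805i)·(+0.2340+0.0000i)  (-0.4993+0.0190i)·(-0.1184-0.1807i)  (+0.0583-0.2824i)·(+0.1053-0.2417i)  (+0.0906+0.0433i)·(-0.1950+0.0333i)  (-0.0129+0.0157i)·(-0.2852-0.3067i)
Y_4^-1(R⁻¹ n̂) = -0.028498+0.313496i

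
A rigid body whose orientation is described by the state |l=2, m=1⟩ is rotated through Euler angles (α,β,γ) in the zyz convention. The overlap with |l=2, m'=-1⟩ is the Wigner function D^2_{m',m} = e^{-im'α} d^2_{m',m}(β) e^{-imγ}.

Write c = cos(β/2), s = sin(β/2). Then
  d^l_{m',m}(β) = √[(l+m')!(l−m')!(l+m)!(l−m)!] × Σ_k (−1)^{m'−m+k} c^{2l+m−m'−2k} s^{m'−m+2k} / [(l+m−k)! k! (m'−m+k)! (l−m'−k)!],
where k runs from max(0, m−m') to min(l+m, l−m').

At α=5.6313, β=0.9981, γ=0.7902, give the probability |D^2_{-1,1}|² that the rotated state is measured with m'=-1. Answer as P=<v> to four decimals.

P=0.2278

D^2_{-1,1}(5.6313,0.9981,0.7902) = e^{-i·-1·5.6313}·d^2_{-1,1}(0.9981)·e^{-i·1·0.7902}. Compute d first:
Half-angle: c=0.878038, s=0.478592. N=√(1·6·6·1)=6.000000
The bounds max(0,m−m')=2 and min(l+m,l−m')=3 give 2 terms
  k=2: (−1)^0·6.0000/(2)·0.8780^2·0.4786^2 = +0.529758
  k=3: (−1)^1·6.0000/(6)·0.8780^0·0.4786^4 = -0.052464
d^2_{-1,1}(0.9981) = +0.529758 -0.052464 = +0.477294
|D^2_{-1,1}|² = |d^2_{-1,1}(β)|² = (+0.477294)² = 0.227810 (the z-rotation phases have unit modulus)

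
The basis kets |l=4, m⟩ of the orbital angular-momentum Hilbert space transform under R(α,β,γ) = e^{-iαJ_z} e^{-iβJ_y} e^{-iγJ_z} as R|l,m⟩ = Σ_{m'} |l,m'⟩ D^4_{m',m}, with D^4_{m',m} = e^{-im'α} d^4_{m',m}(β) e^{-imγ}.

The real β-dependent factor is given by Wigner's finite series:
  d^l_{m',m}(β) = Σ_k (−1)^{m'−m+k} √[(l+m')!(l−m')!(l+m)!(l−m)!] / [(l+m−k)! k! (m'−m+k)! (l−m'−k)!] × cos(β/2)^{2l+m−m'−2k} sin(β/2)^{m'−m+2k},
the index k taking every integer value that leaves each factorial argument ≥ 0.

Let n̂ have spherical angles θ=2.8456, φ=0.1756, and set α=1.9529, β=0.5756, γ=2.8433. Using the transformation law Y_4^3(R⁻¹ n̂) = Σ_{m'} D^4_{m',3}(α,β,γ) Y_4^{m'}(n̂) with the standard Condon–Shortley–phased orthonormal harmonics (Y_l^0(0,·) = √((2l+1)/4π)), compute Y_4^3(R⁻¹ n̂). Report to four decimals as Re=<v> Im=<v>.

Need the full column D^4_{m',3} for m'=−4..4 at α=1.9529, β=0.5756, γ=2.8433.
cos(β/2)=0.958871, sin(β/2)=0.283843
d^4_{-4,3}: single k=7 term ⇒ +0.000403;  D = +0.000303-0.000265i
d^4_{-3,3}: k∈[6..7] ⇒ +0.003366 -0.000042 = +0.003324;  D = -0.002963-0.001506i
d^4_{-2,3}: k∈[5..6] ⇒ +0.018233 -0.000533 = +0.017700;  D = -0.001561+0.017632i
d^4_{-1,3}: k∈[4..5] ⇒ +0.072590 -0.003816 = +0.068773;  D = +0.065826-0.019917i
d^4_{0,3}: k∈[3..4] ⇒ +0.219331 -0.019219 = +0.200112;  D = -0.125193-0.156114i
d^4_{1,3}: k∈[2..3] ⇒ +0.497036 -0.072590 = +0.424447;  D = -0.208232+0.369857i
d^4_{2,3}: k∈[1..2] ⇒ +0.791522 -0.208076 = +0.583446;  D = +0.578472+0.076022i
d^4_{3,3}: k∈[0..1] ⇒ +0.714628 -0.438345 = +0.276284;  D = -0.068737-0.267596i
d^4_{4,3}: single k=0 term ⇒ -0.598334;  D = +0.482221-0.354213i
Y_4^{m'}(θ=2.8456,φ=0.1756) and Σ D·Y over m':
  (+0.0003-0.0003i)·(+0.0024-0.0021i)  (-0.0030-0.0015i)·(-0.0257+0.0149i)  (-0.0016+0.0176i)·(+0.1444-0.0529i)  (+0.0658-0.0199i)·(-0.4425+0.0785i)  (-0.1252-0.1561i)·(+0.5131+0.0000i)  (-0.2082+0.3699i)·(+0.4425+0.0785i)  (+0.5785+0.0760i)·(+0.1444+0.0529i)  (-0.0687-0.2676i)·(+0.0257+0.0149i)  (+0.4822-0.3542i)·(+0.0024+0.0021i)
Y_4^3(R⁻¹ n̂) = -0.128483+0.117626i

Re=-0.1285 Im=0.1176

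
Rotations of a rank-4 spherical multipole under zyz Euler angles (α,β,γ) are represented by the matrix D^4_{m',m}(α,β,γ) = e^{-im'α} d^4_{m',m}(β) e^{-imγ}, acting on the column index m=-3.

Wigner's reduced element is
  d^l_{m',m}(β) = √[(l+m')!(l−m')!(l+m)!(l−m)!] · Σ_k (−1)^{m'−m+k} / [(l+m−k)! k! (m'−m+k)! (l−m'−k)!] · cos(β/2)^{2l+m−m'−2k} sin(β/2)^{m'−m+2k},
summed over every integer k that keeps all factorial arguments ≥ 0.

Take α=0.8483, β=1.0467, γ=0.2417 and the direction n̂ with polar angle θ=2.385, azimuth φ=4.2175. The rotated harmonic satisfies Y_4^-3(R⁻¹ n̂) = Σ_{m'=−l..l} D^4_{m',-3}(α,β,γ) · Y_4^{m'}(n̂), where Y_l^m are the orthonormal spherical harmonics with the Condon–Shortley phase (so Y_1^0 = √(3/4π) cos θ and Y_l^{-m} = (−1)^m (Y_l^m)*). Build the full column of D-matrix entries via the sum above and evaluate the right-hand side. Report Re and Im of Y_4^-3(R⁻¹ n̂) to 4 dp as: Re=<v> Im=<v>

Need the full column D^4_{m',-3} for m'=−4..4 at α=0.8483, β=1.0467, γ=0.2417.
cos(β/2)=0.866150, sin(β/2)=0.499785
d^4_{-4,-3}: single k=1 term ⇒ +0.516986;  D = -0.289385-0.428405i
d^4_{-3,-3}: k∈[0..1] ⇒ +0.316770 -0.738281 = -0.421511;  D = +0.418041+0.053976i
d^4_{-2,-3}: k∈[0..1] ⇒ -0.683908 +0.683123 = -0.000786;  D = +0.000591-0.000518i
d^4_{-1,-3}: k∈[0..1] ⇒ +0.837132 -0.464539 = +0.372593;  D = -0.000970+0.372591i
d^4_{0,-3}: k∈[0..1] ⇒ -0.720074 +0.239749 = -0.480325;  D = -0.359491-0.318557i
d^4_{1,-3}: k∈[0..1] ⇒ +0.464539 -0.092801 = +0.371738;  D = +0.368920-0.045682i
d^4_{2,-3}: k∈[0..1] ⇒ -0.227446 +0.025243 = -0.202203;  D = -0.114055+0.166966i
d^4_{3,-3}: k∈[0..1] ⇒ +0.081843 -0.003893 = +0.077950;  D = -0.019210-0.075546i
d^4_{4,-3}: single k=0 term ⇒ -0.019082;  D = +0.016982+0.008701i
Y_4^{m'}(θ=2.385,φ=4.2175) and Σ D·Y over m':
  (-0.2894-0.4284i)·(-0.0391+0.0902i)  (+0.4180+0.0540i)·(-0.2933+0.0253i)  (+0.0006-0.0005i)·(-0.2337-0.3560i)  (-0.0010+0.3726i)·(+0.0787-0.1458i)  (-0.3595-0.3186i)·(-0.3255+0.0000i)  (+0.3689-0.0457i)·(-0.0787-0.1458i)  (-0.1141+0.1670i)·(-0.2337+0.3560i)  (-0.0192-0.0755i)·(+0.2933+0.0253i)  (+0.0170+0.0087i)·(-0.0391-0.0902i)
Y_4^-3(R⁻¹ n̂) = +0.024818-0.035878i

Re=0.0248 Im=-0.0359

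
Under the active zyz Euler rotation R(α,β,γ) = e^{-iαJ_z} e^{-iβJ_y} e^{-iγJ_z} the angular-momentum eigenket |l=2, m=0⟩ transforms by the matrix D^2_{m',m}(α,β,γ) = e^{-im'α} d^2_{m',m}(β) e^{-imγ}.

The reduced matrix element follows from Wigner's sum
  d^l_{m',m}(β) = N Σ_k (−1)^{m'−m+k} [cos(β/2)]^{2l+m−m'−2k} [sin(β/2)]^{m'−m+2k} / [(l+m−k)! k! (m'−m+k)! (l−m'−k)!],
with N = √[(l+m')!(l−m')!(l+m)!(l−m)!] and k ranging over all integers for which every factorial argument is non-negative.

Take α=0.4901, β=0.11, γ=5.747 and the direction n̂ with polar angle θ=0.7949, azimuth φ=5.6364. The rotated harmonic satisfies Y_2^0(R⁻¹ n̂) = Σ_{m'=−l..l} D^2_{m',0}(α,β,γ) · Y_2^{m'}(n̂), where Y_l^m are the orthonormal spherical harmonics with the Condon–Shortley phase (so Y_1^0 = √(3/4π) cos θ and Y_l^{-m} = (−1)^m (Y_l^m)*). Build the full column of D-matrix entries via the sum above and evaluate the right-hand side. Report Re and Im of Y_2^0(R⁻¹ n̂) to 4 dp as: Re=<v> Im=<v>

Re=0.1875 Im=0.0000

Need the full column D^2_{m',0} for m'=−2..2 at α=0.4901, β=0.11, γ=5.747.
cos(β/2)=0.998488, sin(β/2)=0.054972
d^2_{-2,0}: single k=2 term ⇒ +0.007380;  D = +0.004110+0.006130i
d^2_{-1,0}: k∈[1..2] ⇒ +0.134044 -0.000406 = +0.133638;  D = +0.117907+0.062905i
d^2_{0,0}: k∈[0..2] ⇒ +0.993965 -0.012051 +0.000009 = +0.981923;  D = +0.981923+0.000000i
d^2_{1,0}: k∈[0..1] ⇒ -0.134044 +0.000406 = -0.133638;  D = -0.117907+0.062905i
d^2_{2,0}: single k=0 term ⇒ +0.007380;  D = +0.004110-0.006130i
Y_2^{m'}(θ=0.7949,φ=5.6364) and Σ D·Y over m':
  (+0.0041+0.0061i)·(+0.0539+0.1893i)  (+0.1179+0.0629i)·(+0.3082+0.2327i)  (+0.9819+0.0000i)·(+0.1487+0.0000i)  (-0.1179+0.0629i)·(-0.3082+0.2327i)  (+0.0041-0.0061i)·(+0.0539-0.1893i)
Y_2^0(R⁻¹ n̂) = +0.187537+0.000000i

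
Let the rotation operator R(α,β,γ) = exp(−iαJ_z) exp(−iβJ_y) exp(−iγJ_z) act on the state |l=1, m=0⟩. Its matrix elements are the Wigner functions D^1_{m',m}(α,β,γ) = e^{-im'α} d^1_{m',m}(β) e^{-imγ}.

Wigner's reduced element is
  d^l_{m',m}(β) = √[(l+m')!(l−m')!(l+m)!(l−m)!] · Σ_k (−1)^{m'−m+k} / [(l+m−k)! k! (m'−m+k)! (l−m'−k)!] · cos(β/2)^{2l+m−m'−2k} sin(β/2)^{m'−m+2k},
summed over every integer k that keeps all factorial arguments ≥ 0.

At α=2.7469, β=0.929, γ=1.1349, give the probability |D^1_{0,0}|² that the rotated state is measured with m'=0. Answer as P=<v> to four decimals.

P=0.3584

First d^1_{0,0}(β=0.929), then the phase factors e^{-i(0)α} and e^{-i(0)γ}:
With c≡cos(β/2)=0.894046 and s≡sin(β/2)=0.447976, N=[1·1·1·1]^{1/2}=1.000000
Admissible k: 0..1 (factorial args all ≥0)
  k=0: (−1)^0·1.0000/(1)·0.8940^2·0.4480^0 = +0.799318
  k=1: (−1)^1·1.0000/(1)·0.8940^0·0.4480^2 = -0.200682
d^1_{0,0}(0.929) = +0.799318 -0.200682 = +0.598635
|D^1_{0,0}|² = |d^1_{0,0}(β)|² = (+0.598635)² = 0.358364 (the z-rotation phases have unit modulus)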